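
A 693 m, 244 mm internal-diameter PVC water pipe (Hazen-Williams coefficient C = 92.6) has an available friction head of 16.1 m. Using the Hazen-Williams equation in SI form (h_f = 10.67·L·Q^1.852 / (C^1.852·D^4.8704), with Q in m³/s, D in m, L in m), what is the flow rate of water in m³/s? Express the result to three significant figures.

Rearranging: Q = [h_f·C^1.852·D^4.8704 / (10.67·L)]^(1/1.852)
Q = [16.1·92.6^1.852·0.244^4.8704 / (10.67·693)]^0.540 = 0.08283 m³/s

Q ≈ 0.0828 m³/s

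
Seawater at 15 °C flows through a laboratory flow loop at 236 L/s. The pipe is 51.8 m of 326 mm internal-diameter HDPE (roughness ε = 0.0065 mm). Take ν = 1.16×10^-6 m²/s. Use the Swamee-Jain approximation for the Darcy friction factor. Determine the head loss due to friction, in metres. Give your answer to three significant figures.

h_f ≈ 0.808 m

V = 4Q/(πD²) = 4·0.236/(π·0.326²) = 2.827 m/s
Re = VD/ν = 2.827·0.326/1.16×10^-6 = 7.95×10^5 → turbulent
ε/D = 0.0065/326 = 1.99×10^-5
Swamee-Jain: f = 0.01248
h_f = f(L/D)V²/(2g) = 0.01248·(51.8/0.326)·2.827²/(2·9.81) = 0.8082 m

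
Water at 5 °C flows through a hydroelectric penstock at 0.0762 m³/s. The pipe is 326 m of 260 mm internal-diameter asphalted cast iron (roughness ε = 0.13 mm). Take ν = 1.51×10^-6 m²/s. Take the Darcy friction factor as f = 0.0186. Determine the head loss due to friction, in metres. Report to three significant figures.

h_f ≈ 2.45 m

V = 4Q/(πD²) = 4·0.0762/(π·0.260²) = 1.435 m/s
h_f = f(L/D)V²/(2g) = 0.01860·(326/0.260)·1.435²/(2·9.81) = 2.448 m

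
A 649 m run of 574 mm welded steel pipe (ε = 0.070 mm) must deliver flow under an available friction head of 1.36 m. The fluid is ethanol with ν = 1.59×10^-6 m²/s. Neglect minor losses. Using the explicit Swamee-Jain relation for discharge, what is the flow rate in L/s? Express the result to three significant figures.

Swamee-Jain (Type II): Q = -0.965·√(gD⁵h_f/L)·ln[ε/(3.7D) + √(3.17ν²L/(gD³h_f))]
√(gD⁵h_f/L) = √(9.81·0.574⁵·1.36/649) = 0.03579
ε/(3.7D) = 3.30×10^-5; √(3.17ν²L/(gD³h_f)) = 4.54×10^-5
Q = -0.965·0.03579·ln(7.836×10^-5) = 0.3265 m³/s
Check: V = 1.26 m/s, Re = 4.56×10^5, f = 0.01487, h_f = 1.36 m ≈ 1.36 m ✓

Q ≈ 327 L/s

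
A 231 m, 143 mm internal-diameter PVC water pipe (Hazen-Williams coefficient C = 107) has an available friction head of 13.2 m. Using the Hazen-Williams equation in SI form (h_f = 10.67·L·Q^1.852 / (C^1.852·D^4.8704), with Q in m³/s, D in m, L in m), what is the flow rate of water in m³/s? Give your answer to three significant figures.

Rearranging: Q = [h_f·C^1.852·D^4.8704 / (10.67·L)]^(1/1.852)
Q = [13.2·107^1.852·0.143^4.8704 / (10.67·231)]^0.540 = 0.03817 m³/s

Q ≈ 0.0382 m³/s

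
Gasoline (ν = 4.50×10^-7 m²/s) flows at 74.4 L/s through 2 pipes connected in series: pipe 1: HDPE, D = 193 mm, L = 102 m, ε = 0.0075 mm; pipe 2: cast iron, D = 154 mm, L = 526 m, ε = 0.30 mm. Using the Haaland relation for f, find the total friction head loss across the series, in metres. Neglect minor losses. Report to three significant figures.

Pipe 1: V = 2.543 m/s, Re = 1.09×10^6, ε/D = 3.89×10^-5, f = 0.01219, h_1 = f(L/D)V²/2g = 2.124 m
Pipe 2: V = 3.994 m/s, Re = 1.37×10^6, ε/D = 0.00195, f = 0.02343, h_2 = f(L/D)V²/2g = 65.06 m
Series → Q common, losses add: H = Σh = 67.19 m

H ≈ 67.2 m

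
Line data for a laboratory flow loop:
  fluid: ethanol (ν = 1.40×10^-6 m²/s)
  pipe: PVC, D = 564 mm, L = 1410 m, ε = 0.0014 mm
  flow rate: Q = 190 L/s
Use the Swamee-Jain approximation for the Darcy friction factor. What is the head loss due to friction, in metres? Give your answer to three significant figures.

h_f ≈ 1.06 m

V = 4Q/(πD²) = 4·0.190/(π·0.564²) = 0.7605 m/s
Re = VD/ν = 0.7605·0.564/1.40×10^-6 = 3.06×10^5 → turbulent
ε/D = 0.0014/564 = 2.48×10^-6
Swamee-Jain: f = 0.01435
h_f = f(L/D)V²/(2g) = 0.01435·(1410/0.564)·0.7605²/(2·9.81) = 1.057 m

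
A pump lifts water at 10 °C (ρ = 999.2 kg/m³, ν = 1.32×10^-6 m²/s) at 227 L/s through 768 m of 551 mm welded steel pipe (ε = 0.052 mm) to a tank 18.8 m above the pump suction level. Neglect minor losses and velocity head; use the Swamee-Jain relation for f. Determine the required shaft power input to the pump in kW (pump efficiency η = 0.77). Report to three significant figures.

V = 4Q/(πD²) = 0.9520 m/s; Re = 3.97×10^5; ε/D = 9.44×10^-5; f = 0.01481
h_f = f(L/D)V²/2g = 0.9537 m
Total head H = z + h_f = 18.8 + 0.9537 = 19.75 m
P_hyd = ρgQH = 999.2·9.81·0.227·19.75 = 43.95 kW
P_shaft = P_hyd/η = 43.95/0.77 = 57.08 kW

P_shaft ≈ 57.1 kW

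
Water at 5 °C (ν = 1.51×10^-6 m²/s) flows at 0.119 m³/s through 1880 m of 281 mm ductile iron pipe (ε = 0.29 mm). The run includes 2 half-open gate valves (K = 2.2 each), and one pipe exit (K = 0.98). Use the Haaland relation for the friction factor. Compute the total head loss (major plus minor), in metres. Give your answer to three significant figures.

H_L ≈ 26.8 m

V = 4Q/(πD²) = 1.919 m/s; V²/2g = 0.1877 m
Re = 3.57×10^5, ε/D = 0.00103 → f = 0.02053 (Haaland)
Major: h_f = f(L/D)·V²/2g = 0.02053·6690·0.1877 = 25.78 m
Minor: ΣK = 5.38; h_m = ΣK·V²/2g = 1.010 m
Total H_L = 25.78 + 1.010 = 26.79 m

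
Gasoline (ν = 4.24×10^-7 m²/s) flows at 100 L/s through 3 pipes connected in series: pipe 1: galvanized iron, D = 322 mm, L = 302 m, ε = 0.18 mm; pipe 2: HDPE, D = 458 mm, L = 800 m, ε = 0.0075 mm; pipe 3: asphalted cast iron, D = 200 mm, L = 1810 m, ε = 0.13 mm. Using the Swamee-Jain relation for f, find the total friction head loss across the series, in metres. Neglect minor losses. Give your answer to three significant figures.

H ≈ 86.2 m

Pipe 1: V = 1.228 m/s, Re = 9.33×10^5, ε/D = 5.59×10^-4, f = 0.01772, h_1 = f(L/D)V²/2g = 1.277 m
Pipe 2: V = 0.6070 m/s, Re = 6.56×10^5, ε/D = 1.64×10^-5, f = 0.01278, h_2 = f(L/D)V²/2g = 0.4193 m
Pipe 3: V = 3.183 m/s, Re = 1.50×10^6, ε/D = 6.50×10^-4, f = 0.01809, h_3 = f(L/D)V²/2g = 84.53 m
Series → Q common, losses add: H = Σh = 86.23 m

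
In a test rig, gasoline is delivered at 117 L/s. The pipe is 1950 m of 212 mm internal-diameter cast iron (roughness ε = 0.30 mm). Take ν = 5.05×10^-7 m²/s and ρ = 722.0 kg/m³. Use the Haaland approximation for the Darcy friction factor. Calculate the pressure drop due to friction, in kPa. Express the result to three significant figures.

V = 4Q/(πD²) = 4·0.117/(π·0.212²) = 3.315 m/s
Re = VD/ν = 3.315·0.212/5.05×10^-7 = 1.39×10^6 → turbulent
ε/D = 0.30/212 = 0.00142
Haaland: f = 0.02160
h_f = f(L/D)V²/(2g) = 0.02160·(1950/0.212)·3.315²/(2·9.81) = 111.2 m
Δp = ρg·h_f = 722.0·9.81·111.2 = 787.9 kPa

Δp ≈ 788 kPa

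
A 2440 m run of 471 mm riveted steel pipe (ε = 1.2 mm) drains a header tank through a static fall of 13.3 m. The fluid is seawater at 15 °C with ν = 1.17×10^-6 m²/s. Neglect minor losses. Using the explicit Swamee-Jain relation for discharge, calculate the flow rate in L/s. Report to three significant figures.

Q ≈ 246 L/s

Swamee-Jain (Type II): Q = -0.965·√(gD⁵h_f/L)·ln[ε/(3.7D) + √(3.17ν²L/(gD³h_f))]
√(gD⁵h_f/L) = √(9.81·0.471⁵·13.3/2440) = 0.03521
ε/(3.7D) = 6.89×10^-4; √(3.17ν²L/(gD³h_f)) = 2.79×10^-5
Q = -0.965·0.03521·ln(7.165×10^-4) = 0.2460 m³/s
Check: V = 1.41 m/s, Re = 5.68×10^5, f = 0.02538, h_f = 13.4 m ≈ 13.3 m ✓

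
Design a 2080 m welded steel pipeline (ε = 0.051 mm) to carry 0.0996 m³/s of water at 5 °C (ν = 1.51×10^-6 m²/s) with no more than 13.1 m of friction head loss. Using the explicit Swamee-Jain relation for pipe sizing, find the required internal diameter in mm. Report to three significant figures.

D ≈ 295 mm

Swamee-Jain (Type III): D = 0.66·[ε^1.25·(LQ²/(gh_f))^4.75 + ν·Q^9.4·(L/(gh_f))^5.2]^0.04
LQ²/(gh_f) = 0.1606; L/(gh_f) = 16.19
Term 1 = ε^1.25·(…)^4.75 = 7.27×10^-10; Term 2 = ν·Q^9.4·(…)^5.2 = 1.12×10^-9
D = 0.66·(7.27×10^-10 + 1.12×10^-9)^0.04 = 0.2953 m = 295 mm
Check: V = 1.45 m/s, Re = 2.84×10^5, f = 0.01619, h_f = 12.3 m ≈ 13.1 m ✓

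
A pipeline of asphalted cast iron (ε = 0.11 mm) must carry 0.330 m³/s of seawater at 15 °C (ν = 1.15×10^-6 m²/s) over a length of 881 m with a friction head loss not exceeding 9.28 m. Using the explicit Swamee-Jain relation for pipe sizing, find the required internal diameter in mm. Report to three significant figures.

Swamee-Jain (Type III): D = 0.66·[ε^1.25·(LQ²/(gh_f))^4.75 + ν·Q^9.4·(L/(gh_f))^5.2]^0.04
LQ²/(gh_f) = 1.054; L/(gh_f) = 9.677
Term 1 = ε^1.25·(…)^4.75 = 1.45×10^-5; Term 2 = ν·Q^9.4·(…)^5.2 = 4.58×10^-6
D = 0.66·(1.45×10^-5 + 4.58×10^-6)^0.04 = 0.4273 m = 427 mm
Check: V = 2.30 m/s, Re = 8.55×10^5, f = 0.01548, h_f = 8.62 m ≈ 9.28 m ✓

D ≈ 427 mm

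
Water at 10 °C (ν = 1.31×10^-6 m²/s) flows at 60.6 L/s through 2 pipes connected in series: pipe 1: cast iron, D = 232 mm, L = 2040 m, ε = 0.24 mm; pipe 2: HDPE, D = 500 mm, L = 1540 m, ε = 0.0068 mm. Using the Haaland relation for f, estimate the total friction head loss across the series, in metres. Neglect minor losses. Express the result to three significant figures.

H ≈ 19.4 m

Pipe 1: V = 1.434 m/s, Re = 2.54×10^5, ε/D = 0.00103, f = 0.02081, h_1 = f(L/D)V²/2g = 19.16 m
Pipe 2: V = 0.3086 m/s, Re = 1.18×10^5, ε/D = 1.36×10^-5, f = 0.01729, h_2 = f(L/D)V²/2g = 0.2585 m
Series → Q common, losses add: H = Σh = 19.42 m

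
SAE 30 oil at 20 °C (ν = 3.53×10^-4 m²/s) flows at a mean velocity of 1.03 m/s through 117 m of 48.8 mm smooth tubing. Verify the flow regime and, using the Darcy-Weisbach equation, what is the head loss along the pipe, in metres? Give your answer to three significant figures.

h_f ≈ 58.3 m

Re = VD/ν = 1.03·0.04880/3.53×10^-4 = 142 → laminar (Re < 2300)
f = 64/Re = 0.4495
h_f = f(L/D)V²/(2g) = 0.4495·(117/0.04880)·1.03²/(2·9.81) = 58.27 m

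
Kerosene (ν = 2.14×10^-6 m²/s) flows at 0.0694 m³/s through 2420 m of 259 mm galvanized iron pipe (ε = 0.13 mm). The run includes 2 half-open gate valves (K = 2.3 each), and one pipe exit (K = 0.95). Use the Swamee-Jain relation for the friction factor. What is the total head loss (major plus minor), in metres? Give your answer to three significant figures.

H_L ≈ 16.5 m

V = 4Q/(πD²) = 1.317 m/s; V²/2g = 0.08844 m
Re = 1.59×10^5, ε/D = 5.02×10^-4 → f = 0.01936 (Swamee-Jain)
Major: h_f = f(L/D)·V²/2g = 0.01936·9344·0.08844 = 16.00 m
Minor: ΣK = 5.55; h_m = ΣK·V²/2g = 0.4908 m
Total H_L = 16.00 + 0.4908 = 16.49 m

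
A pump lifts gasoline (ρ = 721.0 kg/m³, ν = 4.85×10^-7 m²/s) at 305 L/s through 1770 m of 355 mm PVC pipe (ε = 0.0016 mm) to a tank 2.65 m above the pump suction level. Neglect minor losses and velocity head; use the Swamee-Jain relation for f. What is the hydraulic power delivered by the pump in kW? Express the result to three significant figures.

P_hyd ≈ 59.6 kW

V = 4Q/(πD²) = 3.081 m/s; Re = 2.26×10^6; ε/D = 4.51×10^-6; f = 0.01036
h_f = f(L/D)V²/2g = 24.99 m
Total head H = z + h_f = 2.65 + 24.99 = 27.64 m
P_hyd = ρgQH = 721.0·9.81·0.305·27.64 = 59.62 kW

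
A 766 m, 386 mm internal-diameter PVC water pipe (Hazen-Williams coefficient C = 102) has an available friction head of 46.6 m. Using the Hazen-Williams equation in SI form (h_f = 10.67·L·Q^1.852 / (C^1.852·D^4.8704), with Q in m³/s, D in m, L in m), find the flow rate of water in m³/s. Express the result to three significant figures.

Rearranging: Q = [h_f·C^1.852·D^4.8704 / (10.67·L)]^(1/1.852)
Q = [46.6·102^1.852·0.386^4.8704 / (10.67·766)]^0.540 = 0.5126 m³/s

Q ≈ 0.513 m³/s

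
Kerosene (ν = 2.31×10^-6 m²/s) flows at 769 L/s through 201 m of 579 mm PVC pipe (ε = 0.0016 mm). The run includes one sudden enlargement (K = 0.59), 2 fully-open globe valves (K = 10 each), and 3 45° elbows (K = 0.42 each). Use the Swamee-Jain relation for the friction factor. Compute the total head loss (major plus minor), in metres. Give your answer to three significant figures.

V = 4Q/(πD²) = 2.921 m/s; V²/2g = 0.4348 m
Re = 7.32×10^5, ε/D = 2.76×10^-6 → f = 0.01230 (Swamee-Jain)
Major: h_f = f(L/D)·V²/2g = 0.01230·347.2·0.4348 = 1.856 m
Minor: ΣK = 21.9; h_m = ΣK·V²/2g = 9.500 m
Total H_L = 1.856 + 9.500 = 11.36 m

H_L ≈ 11.4 m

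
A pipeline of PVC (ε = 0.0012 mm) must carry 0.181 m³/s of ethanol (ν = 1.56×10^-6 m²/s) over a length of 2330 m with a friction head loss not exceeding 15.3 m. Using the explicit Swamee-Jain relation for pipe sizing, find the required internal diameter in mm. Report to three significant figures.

D ≈ 360 mm

Swamee-Jain (Type III): D = 0.66·[ε^1.25·(LQ²/(gh_f))^4.75 + ν·Q^9.4·(L/(gh_f))^5.2]^0.04
LQ²/(gh_f) = 0.5086; L/(gh_f) = 15.52
Term 1 = ε^1.25·(…)^4.75 = 1.60×10^-9; Term 2 = ν·Q^9.4·(…)^5.2 = 2.56×10^-7
D = 0.66·(1.60×10^-9 + 2.56×10^-7)^0.04 = 0.3597 m = 360 mm
Check: V = 1.78 m/s, Re = 4.11×10^5, f = 0.01361, h_f = 14.2 m ≈ 15.3 m ✓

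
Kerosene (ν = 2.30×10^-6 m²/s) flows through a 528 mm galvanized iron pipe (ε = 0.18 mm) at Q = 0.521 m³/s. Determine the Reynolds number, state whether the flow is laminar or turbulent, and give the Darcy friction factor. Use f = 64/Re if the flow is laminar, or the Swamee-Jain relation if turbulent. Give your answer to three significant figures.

V = 4Q/(πD²) = 2.379 m/s
Re = VD/ν = 2.379·0.528/2.30×10^-6 = 5.46×10^5
Re > 4000 → turbulent; ε/D = 3.41×10^-4
Swamee-Jain: f = 0.01660

Re ≈ 5.46×10^5; turbulent; f ≈ 0.0166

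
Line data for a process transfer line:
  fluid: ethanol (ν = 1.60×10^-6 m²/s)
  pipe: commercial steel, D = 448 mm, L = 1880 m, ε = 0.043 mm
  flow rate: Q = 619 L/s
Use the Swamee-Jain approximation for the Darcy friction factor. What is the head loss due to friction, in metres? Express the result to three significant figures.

h_f ≈ 44.0 m

V = 4Q/(πD²) = 4·0.619/(π·0.448²) = 3.927 m/s
Re = VD/ν = 3.927·0.448/1.60×10^-6 = 1.10×10^6 → turbulent
ε/D = 0.043/448 = 9.60×10^-5
Swamee-Jain: f = 0.01334
h_f = f(L/D)V²/(2g) = 0.01334·(1880/0.448)·3.927²/(2·9.81) = 44.01 m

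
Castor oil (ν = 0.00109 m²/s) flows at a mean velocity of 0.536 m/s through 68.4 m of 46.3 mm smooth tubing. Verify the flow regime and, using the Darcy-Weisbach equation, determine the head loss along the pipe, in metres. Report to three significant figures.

Re = VD/ν = 0.536·0.04630/0.00109 = 22.8 → laminar (Re < 2300)
f = 64/Re = 2.811
h_f = f(L/D)V²/(2g) = 2.811·(68.4/0.04630)·0.536²/(2·9.81) = 60.81 m

h_f ≈ 60.8 m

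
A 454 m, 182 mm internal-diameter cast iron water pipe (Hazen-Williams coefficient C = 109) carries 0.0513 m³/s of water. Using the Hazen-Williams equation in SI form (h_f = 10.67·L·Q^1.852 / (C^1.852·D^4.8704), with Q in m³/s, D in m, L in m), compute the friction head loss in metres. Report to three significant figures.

h_f = 10.67·454·0.0513^1.852 / (109^1.852·0.182^4.8704) = 13.39 m

h_f ≈ 13.4 m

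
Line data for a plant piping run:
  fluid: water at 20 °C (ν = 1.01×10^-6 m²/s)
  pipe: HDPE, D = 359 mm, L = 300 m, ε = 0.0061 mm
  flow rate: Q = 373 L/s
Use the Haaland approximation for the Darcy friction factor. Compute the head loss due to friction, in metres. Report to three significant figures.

V = 4Q/(πD²) = 4·0.373/(π·0.359²) = 3.685 m/s
Re = VD/ν = 3.685·0.359/1.01×10^-6 = 1.31×10^6 → turbulent
ε/D = 0.0061/359 = 1.70×10^-5
Haaland: f = 0.01146
h_f = f(L/D)V²/(2g) = 0.01146·(300/0.359)·3.685²/(2·9.81) = 6.627 m

h_f ≈ 6.63 m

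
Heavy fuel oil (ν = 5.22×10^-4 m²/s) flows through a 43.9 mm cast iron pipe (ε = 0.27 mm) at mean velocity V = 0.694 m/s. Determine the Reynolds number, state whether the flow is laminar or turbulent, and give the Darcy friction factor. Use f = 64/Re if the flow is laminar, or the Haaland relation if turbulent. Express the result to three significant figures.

Re = VD/ν = 0.6940·0.0439/5.22×10^-4 = 58.4
Re < 2300 → laminar → f = 64/Re = 1.097

Re ≈ 58.4; laminar; f = 64/Re ≈ 1.10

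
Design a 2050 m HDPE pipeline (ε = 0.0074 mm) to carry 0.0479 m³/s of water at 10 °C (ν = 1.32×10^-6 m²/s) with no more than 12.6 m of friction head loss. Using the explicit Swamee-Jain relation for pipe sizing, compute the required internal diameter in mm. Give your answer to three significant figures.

D ≈ 220 mm

Swamee-Jain (Type III): D = 0.66·[ε^1.25·(LQ²/(gh_f))^4.75 + ν·Q^9.4·(L/(gh_f))^5.2]^0.04
LQ²/(gh_f) = 0.03805; L/(gh_f) = 16.58
Term 1 = ε^1.25·(…)^4.75 = 6.97×10^-14; Term 2 = ν·Q^9.4·(…)^5.2 = 1.14×10^-12
D = 0.66·(6.97×10^-14 + 1.14×10^-12)^0.04 = 0.2202 m = 220 mm
Check: V = 1.26 m/s, Re = 2.10×10^5, f = 0.01570, h_f = 11.8 m ≈ 12.6 m ✓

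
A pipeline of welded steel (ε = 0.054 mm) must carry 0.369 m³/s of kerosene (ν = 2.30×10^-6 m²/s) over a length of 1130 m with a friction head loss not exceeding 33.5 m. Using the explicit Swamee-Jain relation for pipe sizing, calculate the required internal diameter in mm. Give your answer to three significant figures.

D ≈ 359 mm

Swamee-Jain (Type III): D = 0.66·[ε^1.25·(LQ²/(gh_f))^4.75 + ν·Q^9.4·(L/(gh_f))^5.2]^0.04
LQ²/(gh_f) = 0.4682; L/(gh_f) = 3.438
Term 1 = ε^1.25·(…)^4.75 = 1.26×10^-7; Term 2 = ν·Q^9.4·(…)^5.2 = 1.20×10^-7
D = 0.66·(1.26×10^-7 + 1.20×10^-7)^0.04 = 0.3591 m = 359 mm
Check: V = 3.64 m/s, Re = 5.69×10^5, f = 0.01484, h_f = 31.6 m ≈ 33.5 m ✓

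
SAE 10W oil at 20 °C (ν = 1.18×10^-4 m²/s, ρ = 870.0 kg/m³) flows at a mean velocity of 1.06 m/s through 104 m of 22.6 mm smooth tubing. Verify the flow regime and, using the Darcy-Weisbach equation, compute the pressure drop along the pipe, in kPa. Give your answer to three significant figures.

Re = VD/ν = 1.06·0.02260/1.18×10^-4 = 203 → laminar (Re < 2300)
f = 64/Re = 0.3152
h_f = f(L/D)V²/(2g) = 0.3152·(104/0.02260)·1.06²/(2·9.81) = 83.08 m
Δp = ρg·h_f = 870.0·9.81·83.08 = 709.0 kPa

Δp ≈ 709 kPa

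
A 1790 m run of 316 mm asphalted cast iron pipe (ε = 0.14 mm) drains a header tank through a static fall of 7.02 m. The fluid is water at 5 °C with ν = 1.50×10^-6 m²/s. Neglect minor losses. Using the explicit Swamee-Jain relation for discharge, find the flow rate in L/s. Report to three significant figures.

Swamee-Jain (Type II): Q = -0.965·√(gD⁵h_f/L)·ln[ε/(3.7D) + √(3.17ν²L/(gD³h_f))]
√(gD⁵h_f/L) = √(9.81·0.316⁵·7.02/1790) = 0.01101
ε/(3.7D) = 1.20×10^-4; √(3.17ν²L/(gD³h_f)) = 7.67×10^-5
Q = -0.965·0.01101·ln(1.964×10^-4) = 0.09069 m³/s
Check: V = 1.16 m/s, Re = 2.44×10^5, f = 0.01830, h_f = 7.06 m ≈ 7.02 m ✓

Q ≈ 90.7 L/s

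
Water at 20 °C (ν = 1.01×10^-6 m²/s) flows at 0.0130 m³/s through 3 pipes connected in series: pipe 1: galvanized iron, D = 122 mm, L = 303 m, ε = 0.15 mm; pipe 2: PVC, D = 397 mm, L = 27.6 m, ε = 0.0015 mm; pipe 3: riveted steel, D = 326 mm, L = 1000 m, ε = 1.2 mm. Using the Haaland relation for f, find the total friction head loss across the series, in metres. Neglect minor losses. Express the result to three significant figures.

Pipe 1: V = 1.112 m/s, Re = 1.34×10^5, ε/D = 0.00123, f = 0.02226, h_1 = f(L/D)V²/2g = 3.485 m
Pipe 2: V = 0.1050 m/s, Re = 4.13×10^4, ε/D = 3.78×10^-6, f = 0.02164, h_2 = f(L/D)V²/2g = 8.458×10^-4 m
Pipe 3: V = 0.1557 m/s, Re = 5.03×10^4, ε/D = 0.00368, f = 0.02976, h_3 = f(L/D)V²/2g = 0.1129 m
Series → Q common, losses add: H = Σh = 3.599 m

H ≈ 3.60 m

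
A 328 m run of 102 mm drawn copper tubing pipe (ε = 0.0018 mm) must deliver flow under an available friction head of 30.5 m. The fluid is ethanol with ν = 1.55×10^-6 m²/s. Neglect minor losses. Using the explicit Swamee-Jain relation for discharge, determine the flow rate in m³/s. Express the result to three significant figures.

Q ≈ 0.0284 m³/s

Swamee-Jain (Type II): Q = -0.965·√(gD⁵h_f/L)·ln[ε/(3.7D) + √(3.17ν²L/(gD³h_f))]
√(gD⁵h_f/L) = √(9.81·0.102⁵·30.5/328) = 0.003174
ε/(3.7D) = 4.77×10^-6; √(3.17ν²L/(gD³h_f)) = 8.87×10^-5
Q = -0.965·0.003174·ln(9.347×10^-5) = 0.02841 m³/s
Check: V = 3.48 m/s, Re = 2.29×10^5, f = 0.01531, h_f = 30.3 m ≈ 30.5 m ✓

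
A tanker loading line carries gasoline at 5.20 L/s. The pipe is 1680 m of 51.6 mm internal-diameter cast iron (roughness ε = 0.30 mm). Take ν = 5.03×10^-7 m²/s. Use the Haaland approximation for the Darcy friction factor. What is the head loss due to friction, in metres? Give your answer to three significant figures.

V = 4Q/(πD²) = 4·0.00520/(π·0.0516²) = 2.487 m/s
Re = VD/ν = 2.487·0.0516/5.03×10^-7 = 2.55×10^5 → turbulent
ε/D = 0.30/51.6 = 0.00581
Haaland: f = 0.03218
h_f = f(L/D)V²/(2g) = 0.03218·(1680/0.0516)·2.487²/(2·9.81) = 330.1 m

h_f ≈ 330 m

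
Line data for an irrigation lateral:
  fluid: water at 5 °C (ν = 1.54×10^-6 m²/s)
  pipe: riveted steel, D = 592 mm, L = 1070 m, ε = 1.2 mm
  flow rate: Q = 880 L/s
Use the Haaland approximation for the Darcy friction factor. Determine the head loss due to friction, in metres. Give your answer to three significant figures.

h_f ≈ 22.3 m

V = 4Q/(πD²) = 4·0.880/(π·0.592²) = 3.197 m/s
Re = VD/ν = 3.197·0.592/1.54×10^-6 = 1.23×10^6 → turbulent
ε/D = 1.2/592 = 0.00203
Haaland: f = 0.02368
h_f = f(L/D)V²/(2g) = 0.02368·(1070/0.592)·3.197²/(2·9.81) = 22.30 m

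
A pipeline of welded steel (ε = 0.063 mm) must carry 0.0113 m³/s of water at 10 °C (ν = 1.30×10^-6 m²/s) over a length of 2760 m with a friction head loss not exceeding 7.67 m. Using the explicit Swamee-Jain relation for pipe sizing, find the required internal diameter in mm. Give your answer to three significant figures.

Swamee-Jain (Type III): D = 0.66·[ε^1.25·(LQ²/(gh_f))^4.75 + ν·Q^9.4·(L/(gh_f))^5.2]^0.04
LQ²/(gh_f) = 0.004684; L/(gh_f) = 36.68
Term 1 = ε^1.25·(…)^4.75 = 4.84×10^-17; Term 2 = ν·Q^9.4·(…)^5.2 = 8.87×10^-17
D = 0.66·(4.84×10^-17 + 8.87×10^-17)^0.04 = 0.1531 m = 153 mm
Check: V = 0.614 m/s, Re = 7.23×10^4, f = 0.02100, h_f = 7.26 m ≈ 7.67 m ✓

D ≈ 153 mm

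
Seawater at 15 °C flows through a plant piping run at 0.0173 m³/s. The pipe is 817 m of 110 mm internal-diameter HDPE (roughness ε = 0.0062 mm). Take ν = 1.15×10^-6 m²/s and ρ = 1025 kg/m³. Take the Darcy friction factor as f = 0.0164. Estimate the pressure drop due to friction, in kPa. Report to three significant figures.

Δp ≈ 207 kPa

V = 4Q/(πD²) = 4·0.0173/(π·0.110²) = 1.820 m/s
h_f = f(L/D)V²/(2g) = 0.01640·(817/0.110)·1.820²/(2·9.81) = 20.57 m
Δp = ρg·h_f = 1025·9.81·20.57 = 206.9 kPa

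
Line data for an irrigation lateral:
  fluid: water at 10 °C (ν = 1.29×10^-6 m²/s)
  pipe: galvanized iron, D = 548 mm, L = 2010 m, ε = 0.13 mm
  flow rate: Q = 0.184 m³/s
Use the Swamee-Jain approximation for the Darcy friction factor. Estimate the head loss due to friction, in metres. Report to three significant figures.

V = 4Q/(πD²) = 4·0.184/(π·0.548²) = 0.7801 m/s
Re = VD/ν = 0.7801·0.548/1.29×10^-6 = 3.31×10^5 → turbulent
ε/D = 0.13/548 = 2.37×10^-4
Swamee-Jain: f = 0.01644
h_f = f(L/D)V²/(2g) = 0.01644·(2010/0.548)·0.7801²/(2·9.81) = 1.870 m

h_f ≈ 1.87 m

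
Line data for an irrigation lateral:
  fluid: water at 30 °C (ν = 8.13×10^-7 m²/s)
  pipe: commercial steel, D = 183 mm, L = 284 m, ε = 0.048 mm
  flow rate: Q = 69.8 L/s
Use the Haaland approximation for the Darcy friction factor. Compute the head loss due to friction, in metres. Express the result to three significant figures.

V = 4Q/(πD²) = 4·0.0698/(π·0.183²) = 2.654 m/s
Re = VD/ν = 2.654·0.183/8.13×10^-7 = 5.97×10^5 → turbulent
ε/D = 0.048/183 = 2.62×10^-4
Haaland: f = 0.01566
h_f = f(L/D)V²/(2g) = 0.01566·(284/0.183)·2.654²/(2·9.81) = 8.723 m

h_f ≈ 8.72 m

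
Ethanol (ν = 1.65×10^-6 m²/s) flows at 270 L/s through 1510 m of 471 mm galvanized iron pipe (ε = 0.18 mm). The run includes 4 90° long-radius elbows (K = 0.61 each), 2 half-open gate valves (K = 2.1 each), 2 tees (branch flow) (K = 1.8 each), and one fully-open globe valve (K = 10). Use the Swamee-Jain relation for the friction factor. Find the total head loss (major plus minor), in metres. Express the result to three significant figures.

H_L ≈ 9.20 m

V = 4Q/(πD²) = 1.550 m/s; V²/2g = 0.1224 m
Re = 4.42×10^5, ε/D = 3.82×10^-4 → f = 0.01712 (Swamee-Jain)
Major: h_f = f(L/D)·V²/2g = 0.01712·3206·0.1224 = 6.718 m
Minor: ΣK = 20.2; h_m = ΣK·V²/2g = 2.477 m
Total H_L = 6.718 + 2.477 = 9.195 m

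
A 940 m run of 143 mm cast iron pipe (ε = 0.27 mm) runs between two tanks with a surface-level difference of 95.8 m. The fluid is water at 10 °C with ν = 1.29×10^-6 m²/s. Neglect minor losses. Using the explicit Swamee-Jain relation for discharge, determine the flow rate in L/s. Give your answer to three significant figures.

Swamee-Jain (Type II): Q = -0.965·√(gD⁵h_f/L)·ln[ε/(3.7D) + √(3.17ν²L/(gD³h_f))]
√(gD⁵h_f/L) = √(9.81·0.143⁵·95.8/940) = 0.007732
ε/(3.7D) = 5.10×10^-4; √(3.17ν²L/(gD³h_f)) = 4.25×10^-5
Q = -0.965·0.007732·ln(5.528×10^-4) = 0.05596 m³/s
Check: V = 3.48 m/s, Re = 3.86×10^5, f = 0.02369, h_f = 96.4 m ≈ 95.8 m ✓

Q ≈ 56.0 L/s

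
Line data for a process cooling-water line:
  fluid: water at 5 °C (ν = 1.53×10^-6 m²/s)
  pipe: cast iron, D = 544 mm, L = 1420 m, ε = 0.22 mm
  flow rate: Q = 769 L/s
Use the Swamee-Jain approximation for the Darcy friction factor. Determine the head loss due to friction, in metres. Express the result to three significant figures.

V = 4Q/(πD²) = 4·0.769/(π·0.544²) = 3.309 m/s
Re = VD/ν = 3.309·0.544/1.53×10^-6 = 1.18×10^6 → turbulent
ε/D = 0.22/544 = 4.04×10^-4
Swamee-Jain: f = 0.01653
h_f = f(L/D)V²/(2g) = 0.01653·(1420/0.544)·3.309²/(2·9.81) = 24.07 m

h_f ≈ 24.1 m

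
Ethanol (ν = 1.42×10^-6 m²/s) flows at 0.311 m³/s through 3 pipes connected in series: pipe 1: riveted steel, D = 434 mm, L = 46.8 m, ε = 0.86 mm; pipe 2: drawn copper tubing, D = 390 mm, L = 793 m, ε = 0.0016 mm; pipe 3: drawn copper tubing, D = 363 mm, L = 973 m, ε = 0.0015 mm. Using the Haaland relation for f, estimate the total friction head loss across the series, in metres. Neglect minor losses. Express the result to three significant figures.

Pipe 1: V = 2.102 m/s, Re = 6.43×10^5, ε/D = 0.00198, f = 0.02366, h_1 = f(L/D)V²/2g = 0.5748 m
Pipe 2: V = 2.603 m/s, Re = 7.15×10^5, ε/D = 4.10×10^-6, f = 0.01232, h_2 = f(L/D)V²/2g = 8.656 m
Pipe 3: V = 3.005 m/s, Re = 7.68×10^5, ε/D = 4.13×10^-6, f = 0.01218, h_3 = f(L/D)V²/2g = 15.02 m
Series → Q common, losses add: H = Σh = 24.25 m

H ≈ 24.3 m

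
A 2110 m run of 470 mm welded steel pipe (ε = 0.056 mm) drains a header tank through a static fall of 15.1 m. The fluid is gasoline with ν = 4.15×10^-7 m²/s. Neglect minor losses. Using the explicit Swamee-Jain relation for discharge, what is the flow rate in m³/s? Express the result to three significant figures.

Q ≈ 0.391 m³/s

Swamee-Jain (Type II): Q = -0.965·√(gD⁵h_f/L)·ln[ε/(3.7D) + √(3.17ν²L/(gD³h_f))]
√(gD⁵h_f/L) = √(9.81·0.470⁵·15.1/2110) = 0.04013
ε/(3.7D) = 3.22×10^-5; √(3.17ν²L/(gD³h_f)) = 8.65×10^-6
Q = -0.965·0.04013·ln(4.086×10^-5) = 0.3913 m³/s
Check: V = 2.26 m/s, Re = 2.55×10^6, f = 0.01305, h_f = 15.2 m ≈ 15.1 m ✓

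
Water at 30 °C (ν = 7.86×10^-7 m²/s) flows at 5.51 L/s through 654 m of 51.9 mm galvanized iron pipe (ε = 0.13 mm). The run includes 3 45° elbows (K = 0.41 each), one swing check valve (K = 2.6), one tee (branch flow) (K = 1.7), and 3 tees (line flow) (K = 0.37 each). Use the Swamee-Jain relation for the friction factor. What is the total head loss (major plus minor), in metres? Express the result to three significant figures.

H_L ≈ 115 m

V = 4Q/(πD²) = 2.605 m/s; V²/2g = 0.3457 m
Re = 1.72×10^5, ε/D = 0.00250 → f = 0.02596 (Swamee-Jain)
Major: h_f = f(L/D)·V²/2g = 0.02596·12601·0.3457 = 113.1 m
Minor: ΣK = 6.64; h_m = ΣK·V²/2g = 2.296 m
Total H_L = 113.1 + 2.296 = 115.4 m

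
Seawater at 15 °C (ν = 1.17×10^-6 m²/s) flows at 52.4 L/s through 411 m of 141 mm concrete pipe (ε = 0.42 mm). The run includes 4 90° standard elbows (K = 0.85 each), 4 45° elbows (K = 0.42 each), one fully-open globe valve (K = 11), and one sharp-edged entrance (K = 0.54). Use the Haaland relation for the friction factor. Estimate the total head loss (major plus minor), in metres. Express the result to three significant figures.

V = 4Q/(πD²) = 3.356 m/s; V²/2g = 0.5740 m
Re = 4.04×10^5, ε/D = 0.00298 → f = 0.02647 (Haaland)
Major: h_f = f(L/D)·V²/2g = 0.02647·2915·0.5740 = 44.28 m
Minor: ΣK = 16.6; h_m = ΣK·V²/2g = 9.540 m
Total H_L = 44.28 + 9.540 = 53.82 m

H_L ≈ 53.8 m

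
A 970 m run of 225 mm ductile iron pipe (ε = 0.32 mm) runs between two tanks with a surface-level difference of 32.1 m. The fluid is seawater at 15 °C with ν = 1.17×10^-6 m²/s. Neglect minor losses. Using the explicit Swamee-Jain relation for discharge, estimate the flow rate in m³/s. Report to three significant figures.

Q ≈ 0.103 m³/s

Swamee-Jain (Type II): Q = -0.965·√(gD⁵h_f/L)·ln[ε/(3.7D) + √(3.17ν²L/(gD³h_f))]
√(gD⁵h_f/L) = √(9.81·0.225⁵·32.1/970) = 0.01368
ε/(3.7D) = 3.84×10^-4; √(3.17ν²L/(gD³h_f)) = 3.43×10^-5
Q = -0.965·0.01368·ln(4.186×10^-4) = 0.1027 m³/s
Check: V = 2.58 m/s, Re = 4.97×10^5, f = 0.02202, h_f = 32.3 m ≈ 32.1 m ✓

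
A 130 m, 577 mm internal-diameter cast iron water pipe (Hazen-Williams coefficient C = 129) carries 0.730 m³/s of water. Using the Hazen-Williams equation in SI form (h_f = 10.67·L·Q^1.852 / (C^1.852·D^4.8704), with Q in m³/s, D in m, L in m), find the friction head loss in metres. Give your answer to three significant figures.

h_f = 10.67·130·0.730^1.852 / (129^1.852·0.577^4.8704) = 1.391 m

h_f ≈ 1.39 m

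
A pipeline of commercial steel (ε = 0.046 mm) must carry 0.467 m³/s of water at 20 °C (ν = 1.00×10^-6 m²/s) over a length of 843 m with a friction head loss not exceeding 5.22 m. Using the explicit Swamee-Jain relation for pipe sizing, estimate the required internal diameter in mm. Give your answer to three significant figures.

D ≈ 525 mm

Swamee-Jain (Type III): D = 0.66·[ε^1.25·(LQ²/(gh_f))^4.75 + ν·Q^9.4·(L/(gh_f))^5.2]^0.04
LQ²/(gh_f) = 3.590; L/(gh_f) = 16.46
Term 1 = ε^1.25·(…)^4.75 = 0.00164; Term 2 = ν·Q^9.4·(…)^5.2 = 0.00165
D = 0.66·(0.00164 + 0.00165)^0.04 = 0.5251 m = 525 mm
Check: V = 2.16 m/s, Re = 1.13×10^6, f = 0.01318, h_f = 5.01 m ≈ 5.22 m ✓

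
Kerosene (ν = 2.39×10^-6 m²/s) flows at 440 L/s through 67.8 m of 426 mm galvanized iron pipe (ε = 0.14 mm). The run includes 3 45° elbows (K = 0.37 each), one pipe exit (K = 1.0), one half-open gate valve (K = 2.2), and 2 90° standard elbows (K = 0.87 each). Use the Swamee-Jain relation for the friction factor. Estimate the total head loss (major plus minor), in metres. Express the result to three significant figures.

V = 4Q/(πD²) = 3.087 m/s; V²/2g = 0.4857 m
Re = 5.50×10^5, ε/D = 3.29×10^-4 → f = 0.01650 (Swamee-Jain)
Major: h_f = f(L/D)·V²/2g = 0.01650·159.2·0.4857 = 1.275 m
Minor: ΣK = 6.05; h_m = ΣK·V²/2g = 2.939 m
Total H_L = 1.275 + 2.939 = 4.214 m

H_L ≈ 4.21 m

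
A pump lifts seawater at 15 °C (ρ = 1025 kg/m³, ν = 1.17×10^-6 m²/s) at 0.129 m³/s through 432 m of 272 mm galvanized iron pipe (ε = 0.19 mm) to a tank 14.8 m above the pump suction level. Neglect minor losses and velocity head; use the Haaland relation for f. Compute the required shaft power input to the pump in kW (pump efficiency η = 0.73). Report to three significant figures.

P_shaft ≈ 39.6 kW

V = 4Q/(πD²) = 2.220 m/s; Re = 5.16×10^5; ε/D = 6.99×10^-4; f = 0.01871
h_f = f(L/D)V²/2g = 7.466 m
Total head H = z + h_f = 14.8 + 7.466 = 22.27 m
P_hyd = ρgQH = 1025·9.81·0.129·22.27 = 28.88 kW
P_shaft = P_hyd/η = 28.88/0.73 = 39.56 kW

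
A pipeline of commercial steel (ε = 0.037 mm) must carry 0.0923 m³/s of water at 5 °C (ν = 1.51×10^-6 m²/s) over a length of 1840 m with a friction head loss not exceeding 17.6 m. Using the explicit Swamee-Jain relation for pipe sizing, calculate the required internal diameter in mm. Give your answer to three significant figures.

Swamee-Jain (Type III): D = 0.66·[ε^1.25·(LQ²/(gh_f))^4.75 + ν·Q^9.4·(L/(gh_f))^5.2]^0.04
LQ²/(gh_f) = 0.09079; L/(gh_f) = 10.66
Term 1 = ε^1.25·(…)^4.75 = 3.24×10^-11; Term 2 = ν·Q^9.4·(…)^5.2 = 6.25×10^-11
D = 0.66·(3.24×10^-11 + 6.25×10^-11)^0.04 = 0.2622 m = 262 mm
Check: V = 1.71 m/s, Re = 2.97×10^5, f = 0.01583, h_f = 16.6 m ≈ 17.6 m ✓

D ≈ 262 mm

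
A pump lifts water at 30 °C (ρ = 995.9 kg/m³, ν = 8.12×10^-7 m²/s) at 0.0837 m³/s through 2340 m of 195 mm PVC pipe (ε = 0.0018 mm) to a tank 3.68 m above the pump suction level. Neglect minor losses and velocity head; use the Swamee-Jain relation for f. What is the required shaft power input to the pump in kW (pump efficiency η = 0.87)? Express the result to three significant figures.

V = 4Q/(πD²) = 2.803 m/s; Re = 6.73×10^5; ε/D = 9.23×10^-6; f = 0.01260
h_f = f(L/D)V²/2g = 60.53 m
Total head H = z + h_f = 3.68 + 60.53 = 64.21 m
P_hyd = ρgQH = 995.9·9.81·0.0837·64.21 = 52.51 kW
P_shaft = P_hyd/η = 52.51/0.87 = 60.35 kW

P_shaft ≈ 60.4 kW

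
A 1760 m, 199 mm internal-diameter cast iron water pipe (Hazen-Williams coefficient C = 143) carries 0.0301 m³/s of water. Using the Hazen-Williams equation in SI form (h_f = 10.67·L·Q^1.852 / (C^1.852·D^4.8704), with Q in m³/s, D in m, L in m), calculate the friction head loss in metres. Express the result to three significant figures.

h_f = 10.67·1760·0.0301^1.852 / (143^1.852·0.199^4.8704) = 7.571 m

h_f ≈ 7.57 m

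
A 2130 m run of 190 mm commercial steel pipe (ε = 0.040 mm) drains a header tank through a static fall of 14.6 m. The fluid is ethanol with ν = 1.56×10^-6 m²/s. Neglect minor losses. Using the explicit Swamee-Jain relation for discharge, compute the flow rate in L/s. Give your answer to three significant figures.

Swamee-Jain (Type II): Q = -0.965·√(gD⁵h_f/L)·ln[ε/(3.7D) + √(3.17ν²L/(gD³h_f))]
√(gD⁵h_f/L) = √(9.81·0.190⁵·14.6/2130) = 0.004080
ε/(3.7D) = 5.69×10^-5; √(3.17ν²L/(gD³h_f)) = 1.29×10^-4
Q = -0.965·0.004080·ln(1.862×10^-4) = 0.03382 m³/s
Check: V = 1.19 m/s, Re = 1.45×10^5, f = 0.01798, h_f = 14.6 m ≈ 14.6 m ✓

Q ≈ 33.8 L/s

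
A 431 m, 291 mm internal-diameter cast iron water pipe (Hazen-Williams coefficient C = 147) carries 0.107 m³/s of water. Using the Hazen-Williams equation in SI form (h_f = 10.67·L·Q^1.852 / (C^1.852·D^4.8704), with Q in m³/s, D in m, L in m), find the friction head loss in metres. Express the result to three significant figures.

h_f = 10.67·431·0.107^1.852 / (147^1.852·0.291^4.8704) = 2.899 m

h_f ≈ 2.90 m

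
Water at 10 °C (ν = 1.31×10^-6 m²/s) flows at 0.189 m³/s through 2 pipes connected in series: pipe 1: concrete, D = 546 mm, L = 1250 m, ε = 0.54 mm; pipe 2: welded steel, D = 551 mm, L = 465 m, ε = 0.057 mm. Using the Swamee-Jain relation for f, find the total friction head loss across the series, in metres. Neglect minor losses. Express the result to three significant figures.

H ≈ 1.98 m

Pipe 1: V = 0.8072 m/s, Re = 3.36×10^5, ε/D = 9.89×10^-4, f = 0.02060, h_1 = f(L/D)V²/2g = 1.566 m
Pipe 2: V = 0.7926 m/s, Re = 3.33×10^5, ε/D = 1.03×10^-4, f = 0.01525, h_2 = f(L/D)V²/2g = 0.4121 m
Series → Q common, losses add: H = Σh = 1.978 m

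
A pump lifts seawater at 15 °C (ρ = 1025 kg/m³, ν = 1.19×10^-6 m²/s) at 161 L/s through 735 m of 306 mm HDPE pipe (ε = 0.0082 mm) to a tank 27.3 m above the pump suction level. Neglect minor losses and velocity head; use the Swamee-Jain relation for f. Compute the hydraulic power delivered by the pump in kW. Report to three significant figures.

V = 4Q/(πD²) = 2.189 m/s; Re = 5.63×10^5; ε/D = 2.68×10^-5; f = 0.01326
h_f = f(L/D)V²/2g = 7.783 m
Total head H = z + h_f = 27.3 + 7.783 = 35.08 m
P_hyd = ρgQH = 1025·9.81·0.161·35.08 = 56.80 kW

P_hyd ≈ 56.8 kW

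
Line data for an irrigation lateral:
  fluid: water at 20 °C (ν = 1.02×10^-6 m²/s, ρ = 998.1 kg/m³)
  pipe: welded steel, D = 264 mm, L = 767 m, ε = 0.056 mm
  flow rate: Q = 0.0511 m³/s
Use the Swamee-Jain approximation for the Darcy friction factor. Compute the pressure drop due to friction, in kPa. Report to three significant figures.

V = 4Q/(πD²) = 4·0.0511/(π·0.264²) = 0.9335 m/s
Re = VD/ν = 0.9335·0.264/1.02×10^-6 = 2.42×10^5 → turbulent
ε/D = 0.056/264 = 2.12×10^-4
Swamee-Jain: f = 0.01682
h_f = f(L/D)V²/(2g) = 0.01682·(767/0.264)·0.9335²/(2·9.81) = 2.170 m
Δp = ρg·h_f = 998.1·9.81·2.170 = 21.25 kPa

Δp ≈ 21.2 kPa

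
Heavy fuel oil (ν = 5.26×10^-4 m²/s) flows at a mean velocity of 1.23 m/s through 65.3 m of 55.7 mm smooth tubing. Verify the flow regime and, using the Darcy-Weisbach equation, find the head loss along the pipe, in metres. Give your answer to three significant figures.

Re = VD/ν = 1.23·0.05570/5.26×10^-4 = 130 → laminar (Re < 2300)
f = 64/Re = 0.4914
h_f = f(L/D)V²/(2g) = 0.4914·(65.3/0.05570)·1.23²/(2·9.81) = 44.42 m

h_f ≈ 44.4 m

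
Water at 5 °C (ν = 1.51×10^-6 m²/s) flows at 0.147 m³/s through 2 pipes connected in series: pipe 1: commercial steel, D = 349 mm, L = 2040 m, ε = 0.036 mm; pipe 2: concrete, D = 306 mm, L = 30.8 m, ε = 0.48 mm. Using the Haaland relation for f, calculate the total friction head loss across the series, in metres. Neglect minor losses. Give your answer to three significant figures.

Pipe 1: V = 1.537 m/s, Re = 3.55×10^5, ε/D = 1.03×10^-4, f = 0.01491, h_1 = f(L/D)V²/2g = 10.49 m
Pipe 2: V = 1.999 m/s, Re = 4.05×10^5, ε/D = 0.00157, f = 0.02249, h_2 = f(L/D)V²/2g = 0.4610 m
Series → Q common, losses add: H = Σh = 10.95 m

H ≈ 11.0 m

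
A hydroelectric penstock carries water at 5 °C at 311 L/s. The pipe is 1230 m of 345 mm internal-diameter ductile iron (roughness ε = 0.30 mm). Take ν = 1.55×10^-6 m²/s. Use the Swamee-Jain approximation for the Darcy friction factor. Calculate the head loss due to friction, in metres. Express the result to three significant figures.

V = 4Q/(πD²) = 4·0.311/(π·0.345²) = 3.327 m/s
Re = VD/ν = 3.327·0.345/1.55×10^-6 = 7.40×10^5 → turbulent
ε/D = 0.30/345 = 8.70×10^-4
Swamee-Jain: f = 0.01954
h_f = f(L/D)V²/(2g) = 0.01954·(1230/0.345)·3.327²/(2·9.81) = 39.30 m

h_f ≈ 39.3 m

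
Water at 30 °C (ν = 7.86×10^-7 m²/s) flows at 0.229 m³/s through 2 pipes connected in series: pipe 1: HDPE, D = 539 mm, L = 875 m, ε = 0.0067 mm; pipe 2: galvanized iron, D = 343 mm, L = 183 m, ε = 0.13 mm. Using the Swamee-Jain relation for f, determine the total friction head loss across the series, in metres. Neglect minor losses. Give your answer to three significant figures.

H ≈ 3.79 m

Pipe 1: V = 1.004 m/s, Re = 6.88×10^5, ε/D = 1.24×10^-5, f = 0.01262, h_1 = f(L/D)V²/2g = 1.051 m
Pipe 2: V = 2.478 m/s, Re = 1.08×10^6, ε/D = 3.79×10^-4, f = 0.01637, h_2 = f(L/D)V²/2g = 2.735 m
Series → Q common, losses add: H = Σh = 3.786 m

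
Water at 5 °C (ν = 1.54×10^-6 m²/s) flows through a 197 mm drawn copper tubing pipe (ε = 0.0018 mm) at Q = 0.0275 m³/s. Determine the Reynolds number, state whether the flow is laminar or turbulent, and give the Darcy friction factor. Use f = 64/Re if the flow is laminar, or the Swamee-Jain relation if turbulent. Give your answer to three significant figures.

V = 4Q/(πD²) = 0.9022 m/s
Re = VD/ν = 0.9022·0.197/1.54×10^-6 = 1.15×10^5
Re > 4000 → turbulent; ε/D = 9.14×10^-6
Swamee-Jain: f = 0.01740

Re ≈ 1.15×10^5; turbulent; f ≈ 0.0174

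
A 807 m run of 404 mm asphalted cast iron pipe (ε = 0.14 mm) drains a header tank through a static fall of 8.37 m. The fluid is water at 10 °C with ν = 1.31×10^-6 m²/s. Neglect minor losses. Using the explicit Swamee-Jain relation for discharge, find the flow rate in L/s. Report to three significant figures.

Swamee-Jain (Type II): Q = -0.965·√(gD⁵h_f/L)·ln[ε/(3.7D) + √(3.17ν²L/(gD³h_f))]
√(gD⁵h_f/L) = √(9.81·0.404⁵·8.37/807) = 0.03309
ε/(3.7D) = 9.37×10^-5; √(3.17ν²L/(gD³h_f)) = 2.85×10^-5
Q = -0.965·0.03309·ln(1.221×10^-4) = 0.2877 m³/s
Check: V = 2.24 m/s, Re = 6.92×10^5, f = 0.01642, h_f = 8.42 m ≈ 8.37 m ✓

Q ≈ 288 L/s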